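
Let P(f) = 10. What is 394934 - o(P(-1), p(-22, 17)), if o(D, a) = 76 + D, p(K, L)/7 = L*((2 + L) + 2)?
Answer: 394848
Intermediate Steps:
p(K, L) = 7*L*(4 + L) (p(K, L) = 7*(L*((2 + L) + 2)) = 7*(L*(4 + L)) = 7*L*(4 + L))
394934 - o(P(-1), p(-22, 17)) = 394934 - (76 + 10) = 394934 - 1*86 = 394934 - 86 = 394848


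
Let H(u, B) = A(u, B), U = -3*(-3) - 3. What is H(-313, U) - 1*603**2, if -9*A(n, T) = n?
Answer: -3272168/9 ≈ -3.6357e+5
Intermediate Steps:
U = 6 (U = 9 - 3 = 6)
A(n, T) = -n/9
H(u, B) = -u/9
H(-313, U) - 1*603**2 = -1/9*(-313) - 1*603**2 = 313/9 - 1*363609 = 313/9 - 363609 = -3272168/9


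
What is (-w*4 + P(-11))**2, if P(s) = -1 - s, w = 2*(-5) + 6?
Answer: 676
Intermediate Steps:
w = -4 (w = -10 + 6 = -4)
(-w*4 + P(-11))**2 = (-1*(-4)*4 + (-1 - 1*(-11)))**2 = (4*4 + (-1 + 11))**2 = (16 + 10)**2 = 26**2 = 676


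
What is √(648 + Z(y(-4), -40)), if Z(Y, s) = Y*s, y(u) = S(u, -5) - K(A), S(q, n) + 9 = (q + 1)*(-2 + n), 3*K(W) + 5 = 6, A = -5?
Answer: 4*√102/3 ≈ 13.466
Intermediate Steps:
K(W) = ⅓ (K(W) = -5/3 + (⅓)*6 = -5/3 + 2 = ⅓)
S(q, n) = -9 + (1 + q)*(-2 + n) (S(q, n) = -9 + (q + 1)*(-2 + n) = -9 + (1 + q)*(-2 + n))
y(u) = -49/3 - 7*u (y(u) = (-11 - 5 - 2*u - 5*u) - 1*⅓ = (-16 - 7*u) - ⅓ = -49/3 - 7*u)
√(648 + Z(y(-4), -40)) = √(648 + (-49/3 - 7*(-4))*(-40)) = √(648 + (-49/3 + 28)*(-40)) = √(648 + (35/3)*(-40)) = √(648 - 1400/3) = √(544/3) = 4*√102/3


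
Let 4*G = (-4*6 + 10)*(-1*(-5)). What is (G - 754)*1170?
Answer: -902655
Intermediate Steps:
G = -35/2 (G = ((-4*6 + 10)*(-1*(-5)))/4 = ((-24 + 10)*5)/4 = (-14*5)/4 = (¼)*(-70) = -35/2 ≈ -17.500)
(G - 754)*1170 = (-35/2 - 754)*1170 = -1543/2*1170 = -902655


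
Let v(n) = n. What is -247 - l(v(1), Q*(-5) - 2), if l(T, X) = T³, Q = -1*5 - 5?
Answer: -248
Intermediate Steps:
Q = -10 (Q = -5 - 5 = -10)
-247 - l(v(1), Q*(-5) - 2) = -247 - 1*1³ = -247 - 1*1 = -247 - 1 = -248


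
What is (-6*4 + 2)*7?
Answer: -154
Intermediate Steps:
(-6*4 + 2)*7 = (-24 + 2)*7 = -22*7 = -154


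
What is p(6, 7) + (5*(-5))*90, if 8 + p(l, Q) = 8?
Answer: -2250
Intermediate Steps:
p(l, Q) = 0 (p(l, Q) = -8 + 8 = 0)
p(6, 7) + (5*(-5))*90 = 0 + (5*(-5))*90 = 0 - 25*90 = 0 - 2250 = -2250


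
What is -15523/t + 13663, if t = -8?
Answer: 124827/8 ≈ 15603.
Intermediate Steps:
-15523/t + 13663 = -15523/(-8) + 13663 = -15523*(-1)/8 + 13663 = -361*(-43/8) + 13663 = 15523/8 + 13663 = 124827/8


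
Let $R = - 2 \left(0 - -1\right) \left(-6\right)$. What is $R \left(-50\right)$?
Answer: $-600$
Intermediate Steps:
$R = 12$ ($R = - 2 \left(0 + 1\right) \left(-6\right) = \left(-2\right) 1 \left(-6\right) = \left(-2\right) \left(-6\right) = 12$)
$R \left(-50\right) = 12 \left(-50\right) = -600$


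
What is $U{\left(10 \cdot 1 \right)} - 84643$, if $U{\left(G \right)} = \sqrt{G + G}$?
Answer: $-84643 + 2 \sqrt{5} \approx -84639.0$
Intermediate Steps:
$U{\left(G \right)} = \sqrt{2} \sqrt{G}$ ($U{\left(G \right)} = \sqrt{2 G} = \sqrt{2} \sqrt{G}$)
$U{\left(10 \cdot 1 \right)} - 84643 = \sqrt{2} \sqrt{10 \cdot 1} - 84643 = \sqrt{2} \sqrt{10} - 84643 = 2 \sqrt{5} - 84643 = -84643 + 2 \sqrt{5}$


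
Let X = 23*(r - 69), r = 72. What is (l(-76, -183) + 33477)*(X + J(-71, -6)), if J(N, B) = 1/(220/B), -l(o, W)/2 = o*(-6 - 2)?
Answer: 244764207/110 ≈ 2.2251e+6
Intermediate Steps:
l(o, W) = 16*o (l(o, W) = -2*o*(-6 - 2) = -2*o*(-8) = -(-16)*o = 16*o)
J(N, B) = B/220
X = 69 (X = 23*(72 - 69) = 23*3 = 69)
(l(-76, -183) + 33477)*(X + J(-71, -6)) = (16*(-76) + 33477)*(69 + (1/220)*(-6)) = (-1216 + 33477)*(69 - 3/110) = 32261*(7587/110) = 244764207/110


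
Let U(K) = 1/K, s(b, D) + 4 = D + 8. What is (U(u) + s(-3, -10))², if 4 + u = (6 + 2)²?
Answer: 128881/3600 ≈ 35.800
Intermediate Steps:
s(b, D) = 4 + D (s(b, D) = -4 + (D + 8) = -4 + (8 + D) = 4 + D)
u = 60 (u = -4 + (6 + 2)² = -4 + 8² = -4 + 64 = 60)
(U(u) + s(-3, -10))² = (1/60 + (4 - 10))² = (1/60 - 6)² = (-359/60)² = 128881/3600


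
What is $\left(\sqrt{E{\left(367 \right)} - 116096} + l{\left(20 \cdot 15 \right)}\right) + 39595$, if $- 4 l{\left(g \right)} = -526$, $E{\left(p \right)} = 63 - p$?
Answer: $\frac{79453}{2} + 20 i \sqrt{291} \approx 39727.0 + 341.17 i$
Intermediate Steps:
$l{\left(g \right)} = \frac{263}{2}$ ($l{\left(g \right)} = \left(- \frac{1}{4}\right) \left(-526\right) = \frac{263}{2}$)
$\left(\sqrt{E{\left(367 \right)} - 116096} + l{\left(20 \cdot 15 \right)}\right) + 39595 = \left(\sqrt{\left(63 - 367\right) - 116096} + \frac{263}{2}\right) + 39595 = \left(\sqrt{-304 - 116096} + \frac{263}{2}\right) + 39595 = \left(\sqrt{-116400} + \frac{263}{2}\right) + 39595 = \left(20 i \sqrt{291} + \frac{263}{2}\right) + 39595 = \left(\frac{263}{2} + 20 i \sqrt{291}\right) + 39595 = \frac{79453}{2} + 20 i \sqrt{291}$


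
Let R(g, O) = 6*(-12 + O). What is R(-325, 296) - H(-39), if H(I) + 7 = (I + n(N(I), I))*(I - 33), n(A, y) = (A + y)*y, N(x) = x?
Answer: 217927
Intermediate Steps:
n(A, y) = y*(A + y)
R(g, O) = -72 + 6*O
H(I) = -7 + (-33 + I)*(I + 2*I²) (H(I) = -7 + (I + I*(I + I))*(I - 33) = -7 + (I + I*(2*I))*(-33 + I) = -7 + (I + 2*I²)*(-33 + I) = -7 + (-33 + I)*(I + 2*I²))
R(-325, 296) - H(-39) = (-72 + 6*296) - (-7 - 65*(-39)² - 33*(-39) + 2*(-39)³) = (-72 + 1776) - (-7 - 65*1521 + 1287 + 2*(-59319)) = 1704 - (-7 - 98865 + 1287 - 118638) = 1704 - 1*(-216223) = 1704 + 216223 = 217927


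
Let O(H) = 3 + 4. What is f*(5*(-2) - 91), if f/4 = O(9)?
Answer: -2828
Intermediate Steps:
O(H) = 7
f = 28 (f = 4*7 = 28)
f*(5*(-2) - 91) = 28*(5*(-2) - 91) = 28*(-10 - 91) = 28*(-101) = -2828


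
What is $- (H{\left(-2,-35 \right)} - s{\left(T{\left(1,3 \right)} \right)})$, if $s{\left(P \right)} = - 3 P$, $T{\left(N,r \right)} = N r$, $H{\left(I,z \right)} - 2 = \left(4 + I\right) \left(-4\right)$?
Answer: $-3$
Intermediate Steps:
$H{\left(I,z \right)} = -14 - 4 I$ ($H{\left(I,z \right)} = 2 + \left(4 + I\right) \left(-4\right) = 2 - \left(16 + 4 I\right) = -14 - 4 I$)
$- (H{\left(-2,-35 \right)} - s{\left(T{\left(1,3 \right)} \right)}) = - (\left(-14 - -8\right) - - 3 \cdot 1 \cdot 3) = - (\left(-14 + 8\right) - \left(-3\right) 3) = - (-6 - -9) = - (-6 + 9) = \left(-1\right) 3 = -3$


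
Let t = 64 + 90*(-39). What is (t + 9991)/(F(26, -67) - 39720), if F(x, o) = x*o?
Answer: -6545/41462 ≈ -0.15786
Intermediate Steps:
F(x, o) = o*x
t = -3446 (t = 64 - 3510 = -3446)
(t + 9991)/(F(26, -67) - 39720) = (-3446 + 9991)/(-67*26 - 39720) = 6545/(-1742 - 39720) = 6545/(-41462) = 6545*(-1/41462) = -6545/41462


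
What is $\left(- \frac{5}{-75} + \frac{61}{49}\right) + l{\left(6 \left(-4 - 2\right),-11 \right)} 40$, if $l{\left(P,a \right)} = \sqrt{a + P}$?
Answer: $\frac{964}{735} + 40 i \sqrt{47} \approx 1.3116 + 274.23 i$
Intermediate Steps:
$l{\left(P,a \right)} = \sqrt{P + a}$
$\left(- \frac{5}{-75} + \frac{61}{49}\right) + l{\left(6 \left(-4 - 2\right),-11 \right)} 40 = \left(- \frac{5}{-75} + \frac{61}{49}\right) + \sqrt{6 \left(-4 - 2\right) - 11} \cdot 40 = \left(\left(-5\right) \left(- \frac{1}{75}\right) + 61 \cdot \frac{1}{49}\right) + \sqrt{6 \left(-6\right) - 11} \cdot 40 = \left(\frac{1}{15} + \frac{61}{49}\right) + \sqrt{-36 - 11} \cdot 40 = \frac{964}{735} + \sqrt{-47} \cdot 40 = \frac{964}{735} + i \sqrt{47} \cdot 40 = \frac{964}{735} + 40 i \sqrt{47}$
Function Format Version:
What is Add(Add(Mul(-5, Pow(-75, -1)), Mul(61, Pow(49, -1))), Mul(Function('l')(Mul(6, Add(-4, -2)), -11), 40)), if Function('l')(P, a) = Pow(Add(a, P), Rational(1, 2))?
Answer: Add(Rational(964, 735), Mul(40, I, Pow(47, Rational(1, 2)))) ≈ Add(1.3116, Mul(274.23, I))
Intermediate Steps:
Function('l')(P, a) = Pow(Add(P, a), Rational(1, 2))
Add(Add(Mul(-5, Pow(-75, -1)), Mul(61, Pow(49, -1))), Mul(Function('l')(Mul(6, Add(-4, -2)), -11), 40)) = Add(Add(Mul(-5, Pow(-75, -1)), Mul(61, Pow(49, -1))), Mul(Pow(Add(Mul(6, Add(-4, -2)), -11), Rational(1, 2)), 40)) = Add(Add(Mul(-5, Rational(-1, 75)), Mul(61, Rational(1, 49))), Mul(Pow(Add(Mul(6, -6), -11), Rational(1, 2)), 40)) = Add(Add(Rational(1, 15), Rational(61, 49)), Mul(Pow(Add(-36, -11), Rational(1, 2)), 40)) = Add(Rational(964, 735), Mul(Pow(-47, Rational(1, 2)), 40)) = Add(Rational(964, 735), Mul(Mul(I, Pow(47, Rational(1, 2))), 40)) = Add(Rational(964, 735), Mul(40, I, Pow(47, Rational(1, 2))))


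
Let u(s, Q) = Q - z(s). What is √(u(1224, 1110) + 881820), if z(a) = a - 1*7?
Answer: √881713 ≈ 939.00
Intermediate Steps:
z(a) = -7 + a (z(a) = a - 7 = -7 + a)
u(s, Q) = 7 + Q - s (u(s, Q) = Q - (-7 + s) = Q + (7 - s) = 7 + Q - s)
√(u(1224, 1110) + 881820) = √((7 + 1110 - 1*1224) + 881820) = √((7 + 1110 - 1224) + 881820) = √(-107 + 881820) = √881713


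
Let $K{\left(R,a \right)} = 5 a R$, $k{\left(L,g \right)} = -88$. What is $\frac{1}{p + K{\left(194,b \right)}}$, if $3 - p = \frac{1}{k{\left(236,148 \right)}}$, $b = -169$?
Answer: $- \frac{88}{14425575} \approx -6.1003 \cdot 10^{-6}$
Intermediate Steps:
$K{\left(R,a \right)} = 5 R a$
$p = \frac{265}{88}$ ($p = 3 - \frac{1}{-88} = 3 - - \frac{1}{88} = 3 + \frac{1}{88} = \frac{265}{88} \approx 3.0114$)
$\frac{1}{p + K{\left(194,b \right)}} = \frac{1}{\frac{265}{88} + 5 \cdot 194 \left(-169\right)} = \frac{1}{\frac{265}{88} - 163930} = \frac{1}{- \frac{14425575}{88}} = - \frac{88}{14425575}$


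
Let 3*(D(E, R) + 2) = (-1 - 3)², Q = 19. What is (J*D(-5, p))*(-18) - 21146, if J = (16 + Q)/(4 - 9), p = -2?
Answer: -20726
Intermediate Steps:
J = -7 (J = (16 + 19)/(4 - 9) = 35/(-5) = 35*(-⅕) = -7)
D(E, R) = 10/3 (D(E, R) = -2 + (-1 - 3)²/3 = -2 + (⅓)*(-4)² = -2 + (⅓)*16 = -2 + 16/3 = 10/3)
(J*D(-5, p))*(-18) - 21146 = -7*10/3*(-18) - 21146 = -70/3*(-18) - 21146 = 420 - 21146 = -20726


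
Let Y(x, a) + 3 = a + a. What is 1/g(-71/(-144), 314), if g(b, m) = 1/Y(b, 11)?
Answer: 19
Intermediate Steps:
Y(x, a) = -3 + 2*a (Y(x, a) = -3 + (a + a) = -3 + 2*a)
g(b, m) = 1/19 (g(b, m) = 1/(-3 + 2*11) = 1/(-3 + 22) = 1/19)
1/g(-71/(-144), 314) = 1/(1/19) = 19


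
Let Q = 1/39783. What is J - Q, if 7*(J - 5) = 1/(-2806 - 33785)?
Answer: 5661021715/1132210919 ≈ 5.0000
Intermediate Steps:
Q = 1/39783 ≈ 2.5136e-5
J = 1280684/256137 (J = 5 + 1/(7*(-2806 - 33785)) = 5 + (⅐)/(-36591) = 5 + (⅐)*(-1/36591) = 5 - 1/256137 = 1280684/256137 ≈ 5.0000)
J - Q = 1280684/256137 - 1*1/39783 = 1280684/256137 - 1/39783 = 5661021715/1132210919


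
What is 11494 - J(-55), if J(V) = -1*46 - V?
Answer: 11485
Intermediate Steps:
J(V) = -46 - V
11494 - J(-55) = 11494 - (-46 - 1*(-55)) = 11494 - (-46 + 55) = 11494 - 1*9 = 11494 - 9 = 11485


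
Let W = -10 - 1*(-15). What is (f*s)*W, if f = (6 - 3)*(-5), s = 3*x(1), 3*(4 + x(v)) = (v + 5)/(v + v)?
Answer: 675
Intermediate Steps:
x(v) = -4 + (5 + v)/(6*v) (x(v) = -4 + ((v + 5)/(v + v))/3 = -4 + ((5 + v)/((2*v)))/3 = -4 + ((5 + v)*(1/(2*v)))/3 = -4 + ((5 + v)/(2*v))/3 = -4 + (5 + v)/(6*v))
s = -9 (s = 3*((1/6)*(5 - 23*1)/1) = 3*((1/6)*1*(5 - 23)) = 3*((1/6)*1*(-18)) = 3*(-3) = -9)
W = 5 (W = -10 + 15 = 5)
f = -15 (f = 3*(-5) = -15)
(f*s)*W = -15*(-9)*5 = 135*5 = 675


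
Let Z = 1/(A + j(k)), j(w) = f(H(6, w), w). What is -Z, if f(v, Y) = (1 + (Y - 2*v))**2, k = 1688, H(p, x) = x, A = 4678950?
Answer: -1/7524919 ≈ -1.3289e-7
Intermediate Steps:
f(v, Y) = (1 + Y - 2*v)**2
j(w) = (1 - w)**2 (j(w) = (1 + w - 2*w)**2 = (1 - w)**2)
Z = 1/7524919 (Z = 1/(4678950 + (1 - 1*1688)**2) = 1/(4678950 + (1 - 1688)**2) = 1/(4678950 + (-1687)**2) = 1/(4678950 + 2845969) = 1/7524919 ≈ 1.3289e-7)
-Z = -1*1/7524919 = -1/7524919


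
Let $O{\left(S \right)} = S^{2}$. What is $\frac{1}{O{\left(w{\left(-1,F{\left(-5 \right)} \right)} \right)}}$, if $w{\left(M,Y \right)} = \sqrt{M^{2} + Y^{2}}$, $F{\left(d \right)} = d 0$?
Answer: $1$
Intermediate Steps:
$F{\left(d \right)} = 0$
$\frac{1}{O{\left(w{\left(-1,F{\left(-5 \right)} \right)} \right)}} = \frac{1}{\left(\sqrt{\left(-1\right)^{2} + 0^{2}}\right)^{2}} = \frac{1}{\left(\sqrt{1 + 0}\right)^{2}} = \frac{1}{\left(\sqrt{1}\right)^{2}} = \frac{1}{1^{2}} = 1^{-1} = 1$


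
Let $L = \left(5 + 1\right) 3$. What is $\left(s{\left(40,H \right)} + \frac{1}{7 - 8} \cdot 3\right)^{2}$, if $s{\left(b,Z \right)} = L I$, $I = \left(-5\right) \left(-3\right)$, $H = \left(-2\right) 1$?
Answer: $71289$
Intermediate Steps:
$L = 18$ ($L = 6 \cdot 3 = 18$)
$H = -2$
$I = 15$
$s{\left(b,Z \right)} = 270$ ($s{\left(b,Z \right)} = 18 \cdot 15 = 270$)
$\left(s{\left(40,H \right)} + \frac{1}{7 - 8} \cdot 3\right)^{2} = \left(270 + \frac{1}{7 - 8} \cdot 3\right)^{2} = \left(270 + \frac{1}{-1} \cdot 3\right)^{2} = \left(270 - 3\right)^{2} = 267^{2} = 71289$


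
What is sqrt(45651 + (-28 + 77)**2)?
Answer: 2*sqrt(12013) ≈ 219.21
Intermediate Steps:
sqrt(45651 + (-28 + 77)**2) = sqrt(45651 + 49**2) = sqrt(45651 + 2401) = sqrt(48052) = 2*sqrt(12013)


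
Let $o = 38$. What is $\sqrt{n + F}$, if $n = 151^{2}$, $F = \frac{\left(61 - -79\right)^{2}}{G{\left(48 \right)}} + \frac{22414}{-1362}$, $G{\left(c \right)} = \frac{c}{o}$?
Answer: $\frac{2 \sqrt{4440651861}}{681} \approx 195.71$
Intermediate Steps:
$G{\left(c \right)} = \frac{c}{38}$
$F = \frac{10555643}{681}$ ($F = \frac{\left(61 - -79\right)^{2}}{\frac{1}{38} \cdot 48} + \frac{22414}{-1362} = \frac{\left(61 + 79\right)^{2}}{\frac{24}{19}} + 22414 \left(- \frac{1}{1362}\right) = 140^{2} \cdot \frac{19}{24} - \frac{11207}{681} = 19600 \cdot \frac{19}{24} - \frac{11207}{681} = \frac{46550}{3} - \frac{11207}{681} = \frac{10555643}{681} \approx 15500.0$)
$n = 22801$
$\sqrt{n + F} = \sqrt{22801 + \frac{10555643}{681}} = \sqrt{\frac{26083124}{681}} = \frac{2 \sqrt{4440651861}}{681}$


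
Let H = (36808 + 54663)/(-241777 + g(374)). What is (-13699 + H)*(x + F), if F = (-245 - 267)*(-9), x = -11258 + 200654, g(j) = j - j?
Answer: -15672658536936/5897 ≈ -2.6577e+9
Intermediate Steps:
g(j) = 0
x = 189396
F = 4608 (F = -512*(-9) = 4608)
H = -2231/5897 (H = (36808 + 54663)/(-241777 + 0) = 91471/(-241777) = 91471*(-1/241777) = -2231/5897 ≈ -0.37833)
(-13699 + H)*(x + F) = (-13699 - 2231/5897)*(189396 + 4608) = -80785234/5897*194004 = -15672658536936/5897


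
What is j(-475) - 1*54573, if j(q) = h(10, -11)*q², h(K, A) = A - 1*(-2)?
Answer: -2085198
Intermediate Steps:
h(K, A) = 2 + A (h(K, A) = A + 2 = 2 + A)
j(q) = -9*q² (j(q) = (2 - 11)*q² = -9*q²)
j(-475) - 1*54573 = -9*(-475)² - 1*54573 = -9*225625 - 54573 = -2030625 - 54573 = -2085198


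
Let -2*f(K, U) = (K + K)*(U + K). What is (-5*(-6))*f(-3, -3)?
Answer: -540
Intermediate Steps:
f(K, U) = -K*(K + U) (f(K, U) = -(K + K)*(U + K)/2 = -2*K*(K + U)/2 = -K*(K + U))
(-5*(-6))*f(-3, -3) = (-5*(-6))*(-1*(-3)*(-3 - 3)) = 30*(-1*(-3)*(-6)) = 30*(-18) = -540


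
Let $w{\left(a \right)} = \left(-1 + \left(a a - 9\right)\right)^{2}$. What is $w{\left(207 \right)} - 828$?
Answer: $1835179093$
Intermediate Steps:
$w{\left(a \right)} = \left(-10 + a^{2}\right)^{2}$ ($w{\left(a \right)} = \left(-1 + \left(a^{2} - 9\right)\right)^{2} = \left(-1 + \left(-9 + a^{2}\right)\right)^{2} = \left(-10 + a^{2}\right)^{2}$)
$w{\left(207 \right)} - 828 = \left(-10 + 207^{2}\right)^{2} - 828 = \left(-10 + 42849\right)^{2} - 828 = 42839^{2} - 828 = 1835179921 - 828 = 1835179093$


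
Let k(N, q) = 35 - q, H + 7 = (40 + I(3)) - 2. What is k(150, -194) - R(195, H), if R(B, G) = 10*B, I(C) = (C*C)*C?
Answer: -1721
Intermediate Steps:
I(C) = C³ (I(C) = C²*C = C³)
H = 58 (H = -7 + ((40 + 3³) - 2) = -7 + ((40 + 27) - 2) = -7 + (67 - 2) = -7 + 65 = 58)
k(150, -194) - R(195, H) = (35 - 1*(-194)) - 10*195 = (35 + 194) - 1*1950 = 229 - 1950 = -1721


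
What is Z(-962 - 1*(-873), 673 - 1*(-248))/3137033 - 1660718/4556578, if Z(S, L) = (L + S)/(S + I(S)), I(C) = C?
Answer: -231833806819607/636089032111793 ≈ -0.36447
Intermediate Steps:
Z(S, L) = (L + S)/(2*S) (Z(S, L) = (L + S)/(S + S) = (L + S)/((2*S)) = (L + S)*(1/(2*S)) = (L + S)/(2*S))
Z(-962 - 1*(-873), 673 - 1*(-248))/3137033 - 1660718/4556578 = (((673 - 1*(-248)) + (-962 - 1*(-873)))/(2*(-962 - 1*(-873))))/3137033 - 1660718/4556578 = (((673 + 248) + (-962 + 873))/(2*(-962 + 873)))*(1/3137033) - 1660718*1/4556578 = ((½)*(921 - 89)/(-89))*(1/3137033) - 830359/2278289 = ((½)*(-1/89)*832)*(1/3137033) - 830359/2278289 = -416/89*1/3137033 - 830359/2278289 = -416/279195937 - 830359/2278289 = -231833806819607/636089032111793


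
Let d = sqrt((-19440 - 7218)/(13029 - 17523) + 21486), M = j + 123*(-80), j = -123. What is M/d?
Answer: -3321*sqrt(12056995293)/5365819 ≈ -67.960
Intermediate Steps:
M = -9963 (M = -123 + 123*(-80) = -123 - 9840 = -9963)
d = sqrt(12056995293)/749 (d = sqrt(-26658/(-4494) + 21486) = sqrt(-26658*(-1/4494) + 21486) = sqrt(4443/749 + 21486) = sqrt(16097457/749) = sqrt(12056995293)/749 ≈ 146.60)
M/d = -9963*sqrt(12056995293)/16097457 = -3321*sqrt(12056995293)/5365819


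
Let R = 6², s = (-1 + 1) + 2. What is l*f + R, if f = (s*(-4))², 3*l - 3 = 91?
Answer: 6124/3 ≈ 2041.3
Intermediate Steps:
s = 2 (s = 0 + 2 = 2)
l = 94/3 (l = 1 + (⅓)*91 = 1 + 91/3 = 94/3 ≈ 31.333)
R = 36
f = 64 (f = (2*(-4))² = (-8)² = 64)
l*f + R = (94/3)*64 + 36 = 6016/3 + 36 = 6124/3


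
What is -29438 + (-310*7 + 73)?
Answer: -31535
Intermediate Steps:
-29438 + (-310*7 + 73) = -29438 + (-31*70 + 73) = -29438 + (-2170 + 73) = -29438 - 2097 = -31535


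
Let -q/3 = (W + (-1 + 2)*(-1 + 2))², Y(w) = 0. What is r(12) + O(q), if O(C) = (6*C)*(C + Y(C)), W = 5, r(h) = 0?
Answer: 69984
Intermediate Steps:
q = -108 (q = -3*(5 + (-1 + 2)*(-1 + 2))² = -3*(5 + 1*1)² = -3*(5 + 1)² = -3*6² = -3*36 = -108)
O(C) = 6*C² (O(C) = (6*C)*(C + 0) = (6*C)*C = 6*C²)
r(12) + O(q) = 0 + 6*(-108)² = 0 + 6*11664 = 0 + 69984 = 69984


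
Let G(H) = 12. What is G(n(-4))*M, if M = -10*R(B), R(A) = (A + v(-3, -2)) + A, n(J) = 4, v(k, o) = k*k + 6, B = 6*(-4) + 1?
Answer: 3720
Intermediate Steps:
B = -23 (B = -24 + 1 = -23)
v(k, o) = 6 + k² (v(k, o) = k² + 6 = 6 + k²)
R(A) = 15 + 2*A (R(A) = (A + (6 + (-3)²)) + A = (A + (6 + 9)) + A = (A + 15) + A = (15 + A) + A = 15 + 2*A)
M = 310 (M = -10*(15 + 2*(-23)) = -10*(15 - 46) = -10*(-31) = 310)
G(n(-4))*M = 12*310 = 3720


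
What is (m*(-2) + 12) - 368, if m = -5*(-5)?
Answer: -406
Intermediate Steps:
m = 25
(m*(-2) + 12) - 368 = (25*(-2) + 12) - 368 = (-50 + 12) - 368 = -38 - 368 = -406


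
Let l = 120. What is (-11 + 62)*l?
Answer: 6120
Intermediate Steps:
(-11 + 62)*l = (-11 + 62)*120 = 51*120 = 6120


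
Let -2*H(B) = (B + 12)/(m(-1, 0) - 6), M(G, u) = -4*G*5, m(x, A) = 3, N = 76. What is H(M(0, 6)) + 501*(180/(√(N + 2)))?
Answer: 2 + 15030*√78/13 ≈ 10213.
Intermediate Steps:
M(G, u) = -20*G
H(B) = 2 + B/6 (H(B) = -(B + 12)/(2*(3 - 6)) = -(12 + B)/(2*(-3)) = -(12 + B)*(-1)/(2*3) = -(-4 - B/3)/2 = 2 + B/6)
H(M(0, 6)) + 501*(180/(√(N + 2))) = (2 + (-20*0)/6) + 501*(180/(√(76 + 2))) = (2 + (⅙)*0) + 501*(180/(√78)) = (2 + 0) + 501*(180*(√78/78)) = 2 + 501*(30*√78/13) = 2 + 15030*√78/13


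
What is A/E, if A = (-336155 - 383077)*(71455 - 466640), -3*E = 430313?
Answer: -852689093760/430313 ≈ -1.9816e+6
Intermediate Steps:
E = -430313/3 (E = -1/3*430313 = -430313/3 ≈ -1.4344e+5)
A = 284229697920 (A = -719232*(-395185) = 284229697920)
A/E = 284229697920/(-430313/3) = 284229697920*(-3/430313) = -852689093760/430313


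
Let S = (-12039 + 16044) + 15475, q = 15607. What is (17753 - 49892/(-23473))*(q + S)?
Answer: 14623070782307/23473 ≈ 6.2297e+8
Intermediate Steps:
S = 19480 (S = 4005 + 15475 = 19480)
(17753 - 49892/(-23473))*(q + S) = (17753 - 49892/(-23473))*(15607 + 19480) = (17753 - 49892*(-1/23473))*35087 = (17753 + 49892/23473)*35087 = (416766061/23473)*35087 = 14623070782307/23473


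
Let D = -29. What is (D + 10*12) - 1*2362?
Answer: -2271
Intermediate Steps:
(D + 10*12) - 1*2362 = (-29 + 10*12) - 1*2362 = (-29 + 120) - 2362 = 91 - 2362 = -2271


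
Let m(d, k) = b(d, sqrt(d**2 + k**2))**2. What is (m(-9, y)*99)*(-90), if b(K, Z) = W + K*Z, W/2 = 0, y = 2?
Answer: -61345350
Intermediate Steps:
W = 0 (W = 2*0 = 0)
b(K, Z) = K*Z (b(K, Z) = 0 + K*Z = K*Z)
m(d, k) = d**2*(d**2 + k**2) (m(d, k) = (d*sqrt(d**2 + k**2))**2 = d**2*(d**2 + k**2))
(m(-9, y)*99)*(-90) = (((-9)**2*((-9)**2 + 2**2))*99)*(-90) = ((81*(81 + 4))*99)*(-90) = ((81*85)*99)*(-90) = (6885*99)*(-90) = 681615*(-90) = -61345350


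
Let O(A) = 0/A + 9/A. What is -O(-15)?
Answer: 3/5 ≈ 0.60000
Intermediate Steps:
O(A) = 9/A (O(A) = 0 + 9/A = 9/A)
-O(-15) = -9/(-15) = -9*(-1)/15 = -1*(-3/5) = 3/5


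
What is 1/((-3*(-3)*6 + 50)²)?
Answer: 1/10816 ≈ 9.2456e-5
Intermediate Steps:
1/((-3*(-3)*6 + 50)²) = 1/((9*6 + 50)²) = 1/((54 + 50)²) = 1/(104²) = 1/10816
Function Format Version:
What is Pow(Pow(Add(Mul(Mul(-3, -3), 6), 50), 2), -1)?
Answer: Rational(1, 10816) ≈ 9.2456e-5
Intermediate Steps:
Pow(Pow(Add(Mul(Mul(-3, -3), 6), 50), 2), -1) = Pow(Pow(Add(Mul(9, 6), 50), 2), -1) = Pow(Pow(Add(54, 50), 2), -1) = Pow(Pow(104, 2), -1) = Pow(10816, -1) = Rational(1, 10816)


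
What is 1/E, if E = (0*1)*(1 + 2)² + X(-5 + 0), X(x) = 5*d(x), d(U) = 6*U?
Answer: -1/150 ≈ -0.0066667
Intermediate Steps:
X(x) = 30*x (X(x) = 5*(6*x) = 30*x)
E = -150 (E = (0*1)*(1 + 2)² + 30*(-5 + 0) = 0*3² + 30*(-5) = 0*9 - 150 = 0 - 150 = -150)
1/E = 1/(-150) = -1/150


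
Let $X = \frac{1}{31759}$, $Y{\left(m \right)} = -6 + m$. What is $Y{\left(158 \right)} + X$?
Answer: $\frac{4827369}{31759} \approx 152.0$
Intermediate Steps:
$X = \frac{1}{31759} \approx 3.1487 \cdot 10^{-5}$
$Y{\left(158 \right)} + X = \left(-6 + 158\right) + \frac{1}{31759} = 152 + \frac{1}{31759} = \frac{4827369}{31759}$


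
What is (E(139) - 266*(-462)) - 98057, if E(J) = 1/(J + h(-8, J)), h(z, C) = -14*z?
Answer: 6233586/251 ≈ 24835.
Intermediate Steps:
E(J) = 1/(112 + J) (E(J) = 1/(J - 14*(-8)) = 1/(J + 112) = 1/(112 + J))
(E(139) - 266*(-462)) - 98057 = (1/(112 + 139) - 266*(-462)) - 98057 = (1/251 + 122892) - 98057 = 30845893/251 - 98057 = 6233586/251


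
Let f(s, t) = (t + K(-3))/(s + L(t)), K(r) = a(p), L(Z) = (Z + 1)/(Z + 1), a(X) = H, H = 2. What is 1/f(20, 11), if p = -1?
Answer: 21/13 ≈ 1.6154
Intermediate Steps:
a(X) = 2
L(Z) = 1 (L(Z) = (1 + Z)/(1 + Z) = 1)
K(r) = 2
f(s, t) = (2 + t)/(1 + s) (f(s, t) = (t + 2)/(s + 1) = (2 + t)/(1 + s))
1/f(20, 11) = 1/((2 + 11)/(1 + 20)) = 1/(13/21) = 21/13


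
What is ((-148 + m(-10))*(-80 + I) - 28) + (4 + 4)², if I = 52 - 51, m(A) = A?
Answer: 12518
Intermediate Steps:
I = 1
((-148 + m(-10))*(-80 + I) - 28) + (4 + 4)² = ((-148 - 10)*(-80 + 1) - 28) + (4 + 4)² = (-158*(-79) - 28) + 8² = (12482 - 28) + 64 = 12454 + 64 = 12518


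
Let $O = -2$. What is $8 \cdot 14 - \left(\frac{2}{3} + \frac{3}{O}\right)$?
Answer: $\frac{677}{6} \approx 112.83$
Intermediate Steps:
$8 \cdot 14 - \left(\frac{2}{3} + \frac{3}{O}\right) = 8 \cdot 14 - \left(- \frac{3}{2} + \frac{2}{3}\right) = 112 - - \frac{5}{6} = 112 + \left(- \frac{2}{3} + \frac{3}{2}\right) = 112 + \frac{5}{6} = \frac{677}{6}$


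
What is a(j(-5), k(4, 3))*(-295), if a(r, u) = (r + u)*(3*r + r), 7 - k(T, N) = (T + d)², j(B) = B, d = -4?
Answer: 11800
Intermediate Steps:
k(T, N) = 7 - (-4 + T)² (k(T, N) = 7 - (T - 4)² = 7 - (-4 + T)²)
a(r, u) = 4*r*(r + u) (a(r, u) = (r + u)*(4*r) = 4*r*(r + u))
a(j(-5), k(4, 3))*(-295) = (4*(-5)*(-5 + (7 - (-4 + 4)²)))*(-295) = (4*(-5)*(-5 + (7 - 1*0²)))*(-295) = (4*(-5)*(-5 + (7 - 1*0)))*(-295) = (4*(-5)*(-5 + (7 + 0)))*(-295) = (4*(-5)*(-5 + 7))*(-295) = (4*(-5)*2)*(-295) = -40*(-295) = 11800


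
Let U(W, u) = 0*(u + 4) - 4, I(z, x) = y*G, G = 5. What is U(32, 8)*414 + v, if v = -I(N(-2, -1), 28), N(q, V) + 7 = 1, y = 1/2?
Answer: -3317/2 ≈ -1658.5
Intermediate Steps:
y = ½ ≈ 0.50000
N(q, V) = -6 (N(q, V) = -7 + 1 = -6)
I(z, x) = 5/2 (I(z, x) = (½)*5 = 5/2)
v = -5/2 (v = -1*5/2 = -5/2 ≈ -2.5000)
U(W, u) = -4 (U(W, u) = 0*(4 + u) - 4 = 0 - 4 = -4)
U(32, 8)*414 + v = -4*414 - 5/2 = -1656 - 5/2 = -3317/2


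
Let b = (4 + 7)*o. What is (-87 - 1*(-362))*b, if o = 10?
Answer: 30250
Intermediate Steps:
b = 110 (b = (4 + 7)*10 = 11*10 = 110)
(-87 - 1*(-362))*b = (-87 - 1*(-362))*110 = (-87 + 362)*110 = 275*110 = 30250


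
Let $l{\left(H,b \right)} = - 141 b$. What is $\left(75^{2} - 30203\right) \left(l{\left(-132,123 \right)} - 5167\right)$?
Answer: $553250780$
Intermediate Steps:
$l{\left(H,b \right)} = - 141 b$
$\left(75^{2} - 30203\right) \left(l{\left(-132,123 \right)} - 5167\right) = \left(75^{2} - 30203\right) \left(\left(-141\right) 123 - 5167\right) = \left(5625 - 30203\right) \left(-17343 - 5167\right) = \left(-24578\right) \left(-22510\right) = 553250780$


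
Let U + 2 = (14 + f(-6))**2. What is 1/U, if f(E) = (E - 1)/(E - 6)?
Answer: 144/30337 ≈ 0.0047467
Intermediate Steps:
f(E) = (-1 + E)/(-6 + E)
U = 30337/144 (U = -2 + (14 + (-1 - 6)/(-6 - 6))**2 = -2 + (14 - 7/(-12))**2 = -2 + (14 - 1/12*(-7))**2 = -2 + (14 + 7/12)**2 = -2 + (175/12)**2 = -2 + 30625/144 = 30337/144 ≈ 210.67)
1/U = 1/(30337/144) = 144/30337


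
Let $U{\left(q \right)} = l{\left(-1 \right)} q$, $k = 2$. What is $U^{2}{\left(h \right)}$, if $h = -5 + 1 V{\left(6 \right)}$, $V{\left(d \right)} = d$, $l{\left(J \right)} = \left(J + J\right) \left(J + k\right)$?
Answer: $4$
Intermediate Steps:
$l{\left(J \right)} = 2 J \left(2 + J\right)$ ($l{\left(J \right)} = \left(J + J\right) \left(J + 2\right) = 2 J \left(2 + J\right)$)
$h = 1$ ($h = -5 + 1 \cdot 6 = -5 + 6 = 1$)
$U{\left(q \right)} = - 2 q$ ($U{\left(q \right)} = 2 \left(-1\right) \left(2 - 1\right) q = 2 \left(-1\right) 1 q = - 2 q$)
$U^{2}{\left(h \right)} = \left(\left(-2\right) 1\right)^{2} = \left(-2\right)^{2} = 4$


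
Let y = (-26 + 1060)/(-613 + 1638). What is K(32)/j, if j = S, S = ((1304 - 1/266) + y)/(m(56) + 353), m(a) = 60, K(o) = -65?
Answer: -7319289250/355809619 ≈ -20.571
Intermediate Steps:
y = 1034/1025 ≈ 1.0088
S = 355809619/112604450 (S = ((1304 - 1/266) + 1034/1025)/(60 + 353) = ((1304 - 1*1/266) + 1034/1025)/413 = ((1304 - 1/266) + 1034/1025)*(1/413) = (346863/266 + 1034/1025)*(1/413) = (355809619/272650)*(1/413) = 355809619/112604450 ≈ 3.1598)
j = 355809619/112604450 ≈ 3.1598
K(32)/j = -65/355809619/112604450 = -65*112604450/355809619 = -7319289250/355809619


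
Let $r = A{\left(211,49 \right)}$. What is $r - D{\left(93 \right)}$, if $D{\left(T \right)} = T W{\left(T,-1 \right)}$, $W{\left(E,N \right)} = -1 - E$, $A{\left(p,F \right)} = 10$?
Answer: $8752$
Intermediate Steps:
$r = 10$
$D{\left(T \right)} = T \left(-1 - T\right)$
$r - D{\left(93 \right)} = 10 - \left(-1\right) 93 \left(1 + 93\right) = 10 - \left(-1\right) 93 \cdot 94 = 10 - -8742 = 10 + 8742 = 8752$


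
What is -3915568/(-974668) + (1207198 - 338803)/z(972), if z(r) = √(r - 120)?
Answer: 978892/243667 + 289465*√213/142 ≈ 29755.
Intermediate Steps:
z(r) = √(-120 + r)
-3915568/(-974668) + (1207198 - 338803)/z(972) = -3915568/(-974668) + (1207198 - 338803)/(√(-120 + 972)) = -3915568*(-1/974668) + 868395/(√852) = 978892/243667 + 868395/((2*√213)) = 978892/243667 + 868395*(√213/426) = 978892/243667 + 289465*√213/142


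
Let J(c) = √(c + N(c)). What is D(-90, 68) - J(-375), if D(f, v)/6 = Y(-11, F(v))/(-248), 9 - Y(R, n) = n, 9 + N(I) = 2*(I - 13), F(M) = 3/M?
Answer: -1827/8432 - 2*I*√290 ≈ -0.21667 - 34.059*I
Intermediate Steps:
N(I) = -35 + 2*I (N(I) = -9 + 2*(I - 13) = -9 + 2*(-13 + I) = -9 + (-26 + 2*I) = -35 + 2*I)
Y(R, n) = 9 - n
D(f, v) = -27/124 + 9/(124*v) (D(f, v) = 6*((9 - 3/v)/(-248)) = 6*((9 - 3/v)*(-1/248)) = 6*(-9/248 + 3/(248*v)) = -27/124 + 9/(124*v))
J(c) = √(-35 + 3*c) (J(c) = √(c + (-35 + 2*c)) = √(-35 + 3*c))
D(-90, 68) - J(-375) = (9/124)*(1 - 3*68)/68 - √(-35 + 3*(-375)) = (9/124)*(1/68)*(1 - 204) - √(-35 - 1125) = (9/124)*(1/68)*(-203) - √(-1160) = -1827/8432 - 2*I*√290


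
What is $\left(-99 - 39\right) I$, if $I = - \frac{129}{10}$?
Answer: $\frac{8901}{5} \approx 1780.2$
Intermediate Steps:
$I = - \frac{129}{10}$ ($I = \left(-129\right) \frac{1}{10} = - \frac{129}{10} \approx -12.9$)
$\left(-99 - 39\right) I = \left(-99 - 39\right) \left(- \frac{129}{10}\right) = \left(-138\right) \left(- \frac{129}{10}\right) = \frac{8901}{5}$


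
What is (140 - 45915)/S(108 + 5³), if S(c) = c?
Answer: -45775/233 ≈ -196.46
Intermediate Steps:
(140 - 45915)/S(108 + 5³) = (140 - 45915)/(108 + 5³) = -45775/(108 + 125) = -45775/233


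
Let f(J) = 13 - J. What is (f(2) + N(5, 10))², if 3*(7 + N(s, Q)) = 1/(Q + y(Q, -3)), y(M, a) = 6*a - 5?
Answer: 24025/1521 ≈ 15.796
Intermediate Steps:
y(M, a) = -5 + 6*a
N(s, Q) = -7 + 1/(3*(-23 + Q)) (N(s, Q) = -7 + 1/(3*(Q + (-5 + 6*(-3)))) = -7 + 1/(3*(Q + (-5 - 18))) = -7 + 1/(3*(Q - 23)) = -7 + 1/(3*(-23 + Q)))
(f(2) + N(5, 10))² = ((13 - 1*2) + (484 - 21*10)/(3*(-23 + 10)))² = ((13 - 2) + (⅓)*(484 - 210)/(-13))² = (11 + (⅓)*(-1/13)*274)² = (11 - 274/39)² = (155/39)² = 24025/1521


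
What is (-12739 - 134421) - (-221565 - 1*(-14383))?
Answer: 60022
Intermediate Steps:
(-12739 - 134421) - (-221565 - 1*(-14383)) = -147160 - (-221565 + 14383) = -147160 - 1*(-207182) = -147160 + 207182 = 60022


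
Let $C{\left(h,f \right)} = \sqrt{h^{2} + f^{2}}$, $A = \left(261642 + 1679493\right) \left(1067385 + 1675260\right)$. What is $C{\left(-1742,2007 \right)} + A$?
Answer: $5323844202075 + \sqrt{7062613} \approx 5.3238 \cdot 10^{12}$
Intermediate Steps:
$A = 5323844202075$ ($A = 1941135 \cdot 2742645 = 5323844202075$)
$C{\left(h,f \right)} = \sqrt{f^{2} + h^{2}}$
$C{\left(-1742,2007 \right)} + A = \sqrt{2007^{2} + \left(-1742\right)^{2}} + 5323844202075 = \sqrt{4028049 + 3034564} + 5323844202075 = \sqrt{7062613} + 5323844202075 = 5323844202075 + \sqrt{7062613}$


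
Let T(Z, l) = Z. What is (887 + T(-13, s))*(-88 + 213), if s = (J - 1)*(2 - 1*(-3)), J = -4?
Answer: 109250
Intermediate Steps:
s = -25 (s = (-4 - 1)*(2 - 1*(-3)) = -5*(2 + 3) = -5*5 = -25)
(887 + T(-13, s))*(-88 + 213) = (887 - 13)*(-88 + 213) = 874*125 = 109250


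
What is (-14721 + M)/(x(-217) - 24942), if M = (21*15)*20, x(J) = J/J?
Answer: 1203/3563 ≈ 0.33764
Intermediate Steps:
x(J) = 1
M = 6300 (M = 315*20 = 6300)
(-14721 + M)/(x(-217) - 24942) = (-14721 + 6300)/(1 - 24942) = -8421/(-24941) = -8421*(-1/24941) = 1203/3563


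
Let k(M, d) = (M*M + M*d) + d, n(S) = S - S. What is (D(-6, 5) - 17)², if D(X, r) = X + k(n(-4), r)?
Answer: 324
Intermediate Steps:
n(S) = 0
k(M, d) = d + M² + M*d (k(M, d) = (M² + M*d) + d = d + M² + M*d)
D(X, r) = X + r (D(X, r) = X + (r + 0² + 0*r) = X + (r + 0 + 0) = X + r)
(D(-6, 5) - 17)² = ((-6 + 5) - 17)² = (-1 - 17)² = (-18)² = 324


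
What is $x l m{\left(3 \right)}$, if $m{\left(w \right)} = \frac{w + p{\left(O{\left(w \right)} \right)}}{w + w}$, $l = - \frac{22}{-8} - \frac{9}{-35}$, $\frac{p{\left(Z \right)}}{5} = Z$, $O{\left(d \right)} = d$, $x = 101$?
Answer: $\frac{127563}{140} \approx 911.16$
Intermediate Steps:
$p{\left(Z \right)} = 5 Z$
$l = \frac{421}{140}$ ($l = \left(-22\right) \left(- \frac{1}{8}\right) - - \frac{9}{35} = \frac{11}{4} + \frac{9}{35} = \frac{421}{140} \approx 3.0071$)
$m{\left(w \right)} = 3$ ($m{\left(w \right)} = \frac{w + 5 w}{w + w} = \frac{6 w}{2 w} = 6 w \frac{1}{2 w} = 3$)
$x l m{\left(3 \right)} = 101 \cdot \frac{421}{140} \cdot 3 = \frac{42521}{140} \cdot 3 = \frac{127563}{140}$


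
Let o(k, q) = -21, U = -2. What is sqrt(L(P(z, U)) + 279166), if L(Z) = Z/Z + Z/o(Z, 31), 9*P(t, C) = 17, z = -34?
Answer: sqrt(1108013466)/63 ≈ 528.36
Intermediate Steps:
P(t, C) = 17/9 (P(t, C) = (1/9)*17 = 17/9)
L(Z) = 1 - Z/21 (L(Z) = Z/Z + Z/(-21) = 1 + Z*(-1/21) = 1 - Z/21)
sqrt(L(P(z, U)) + 279166) = sqrt((1 - 1/21*17/9) + 279166) = sqrt((1 - 17/189) + 279166) = sqrt(172/189 + 279166) = sqrt(52762546/189) = sqrt(1108013466)/63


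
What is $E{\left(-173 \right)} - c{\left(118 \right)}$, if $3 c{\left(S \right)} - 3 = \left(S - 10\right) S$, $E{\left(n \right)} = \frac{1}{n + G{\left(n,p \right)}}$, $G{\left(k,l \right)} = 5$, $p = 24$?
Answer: $- \frac{713833}{168} \approx -4249.0$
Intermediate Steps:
$E{\left(n \right)} = \frac{1}{5 + n}$ ($E{\left(n \right)} = \frac{1}{n + 5} = \frac{1}{5 + n}$)
$c{\left(S \right)} = 1 + \frac{S \left(-10 + S\right)}{3}$ ($c{\left(S \right)} = 1 + \frac{\left(S - 10\right) S}{3} = 1 + \frac{\left(-10 + S\right) S}{3} = 1 + \frac{S \left(-10 + S\right)}{3}$)
$E{\left(-173 \right)} - c{\left(118 \right)} = \frac{1}{5 - 173} - \left(1 - \frac{1180}{3} + \frac{118^{2}}{3}\right) = \frac{1}{-168} - \left(1 - \frac{1180}{3} + \frac{1}{3} \cdot 13924\right) = - \frac{1}{168} - \left(1 - \frac{1180}{3} + \frac{13924}{3}\right) = - \frac{1}{168} - 4249 = - \frac{713833}{168}$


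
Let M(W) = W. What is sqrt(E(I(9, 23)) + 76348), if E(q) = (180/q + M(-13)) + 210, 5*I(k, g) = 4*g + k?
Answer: 3*sqrt(86769605)/101 ≈ 276.68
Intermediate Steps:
I(k, g) = k/5 + 4*g/5 (I(k, g) = (4*g + k)/5 = (k + 4*g)/5 = k/5 + 4*g/5)
E(q) = 197 + 180/q (E(q) = (180/q - 13) + 210 = (-13 + 180/q) + 210 = 197 + 180/q)
sqrt(E(I(9, 23)) + 76348) = sqrt((197 + 180/((1/5)*9 + (4/5)*23)) + 76348) = sqrt((197 + 180/(9/5 + 92/5)) + 76348) = sqrt((197 + 180/(101/5)) + 76348) = sqrt((197 + 180*(5/101)) + 76348) = sqrt((197 + 900/101) + 76348) = sqrt(20797/101 + 76348) = sqrt(7731945/101) = 3*sqrt(86769605)/101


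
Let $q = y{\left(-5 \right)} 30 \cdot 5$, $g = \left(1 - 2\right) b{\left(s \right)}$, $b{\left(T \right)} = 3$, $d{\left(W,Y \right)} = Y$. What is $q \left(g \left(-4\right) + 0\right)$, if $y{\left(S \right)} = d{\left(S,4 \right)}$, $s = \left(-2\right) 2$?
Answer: $7200$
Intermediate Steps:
$s = -4$
$y{\left(S \right)} = 4$
$g = -3$ ($g = \left(1 - 2\right) 3 = \left(-1\right) 3 = -3$)
$q = 600$ ($q = 4 \cdot 30 \cdot 5 = 120 \cdot 5 = 600$)
$q \left(g \left(-4\right) + 0\right) = 600 \left(\left(-3\right) \left(-4\right) + 0\right) = 600 \left(12 + 0\right) = 600 \cdot 12 = 7200$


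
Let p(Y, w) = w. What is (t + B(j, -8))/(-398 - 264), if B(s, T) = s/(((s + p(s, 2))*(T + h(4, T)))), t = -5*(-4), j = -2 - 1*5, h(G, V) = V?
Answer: -1593/52960 ≈ -0.030079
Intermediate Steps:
j = -7 (j = -2 - 5 = -7)
t = 20
B(s, T) = s/(2*T*(2 + s)) (B(s, T) = s/(((s + 2)*(T + T))) = s/(((2 + s)*(2*T))) = s/((2*T*(2 + s))) = s*(1/(2*T*(2 + s))) = s/(2*T*(2 + s)))
(t + B(j, -8))/(-398 - 264) = (20 + (1/2)*(-7)/(-8*(2 - 7)))/(-398 - 264) = (20 + (1/2)*(-7)*(-1/8)/(-5))/(-662) = (20 + (1/2)*(-7)*(-1/8)*(-1/5))*(-1/662) = (20 - 7/80)*(-1/662) = (1593/80)*(-1/662) = -1593/52960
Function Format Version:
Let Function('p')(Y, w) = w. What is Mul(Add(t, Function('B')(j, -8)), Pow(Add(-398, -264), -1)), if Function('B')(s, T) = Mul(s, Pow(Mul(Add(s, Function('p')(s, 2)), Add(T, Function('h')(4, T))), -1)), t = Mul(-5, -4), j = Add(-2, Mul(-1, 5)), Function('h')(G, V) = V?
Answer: Rational(-1593, 52960) ≈ -0.030079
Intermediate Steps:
j = -7 (j = Add(-2, -5) = -7)
t = 20
Function('B')(s, T) = Mul(Rational(1, 2), s, Pow(T, -1), Pow(Add(2, s), -1)) (Function('B')(s, T) = Mul(s, Pow(Mul(Add(s, 2), Add(T, T)), -1)) = Mul(s, Pow(Mul(Add(2, s), Mul(2, T)), -1)) = Mul(s, Pow(Mul(2, T, Add(2, s)), -1)) = Mul(s, Mul(Rational(1, 2), Pow(T, -1), Pow(Add(2, s), -1))) = Mul(Rational(1, 2), s, Pow(T, -1), Pow(Add(2, s), -1)))
Mul(Add(t, Function('B')(j, -8)), Pow(Add(-398, -264), -1)) = Mul(Add(20, Mul(Rational(1, 2), -7, Pow(-8, -1), Pow(Add(2, -7), -1))), Pow(Add(-398, -264), -1)) = Mul(Add(20, Mul(Rational(1, 2), -7, Rational(-1, 8), Pow(-5, -1))), Pow(-662, -1)) = Mul(Add(20, Mul(Rational(1, 2), -7, Rational(-1, 8), Rational(-1, 5))), Rational(-1, 662)) = Mul(Add(20, Rational(-7, 80)), Rational(-1, 662)) = Mul(Rational(1593, 80), Rational(-1, 662)) = Rational(-1593, 52960)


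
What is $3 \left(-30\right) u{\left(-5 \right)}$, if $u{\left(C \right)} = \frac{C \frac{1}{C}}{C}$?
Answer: $18$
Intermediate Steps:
$u{\left(C \right)} = \frac{1}{C}$ ($u{\left(C \right)} = 1 \frac{1}{C} = \frac{1}{C}$)
$3 \left(-30\right) u{\left(-5 \right)} = \frac{3 \left(-30\right)}{-5} = \left(-90\right) \left(- \frac{1}{5}\right) = 18$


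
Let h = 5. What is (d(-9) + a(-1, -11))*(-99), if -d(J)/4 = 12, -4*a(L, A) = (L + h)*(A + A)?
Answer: 2574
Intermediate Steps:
a(L, A) = -A*(5 + L)/2 (a(L, A) = -(L + 5)*(A + A)/4 = -(5 + L)*2*A/4 = -A*(5 + L)/2)
d(J) = -48 (d(J) = -4*12 = -48)
(d(-9) + a(-1, -11))*(-99) = (-48 - ½*(-11)*(5 - 1))*(-99) = (-48 - ½*(-11)*4)*(-99) = (-48 + 22)*(-99) = -26*(-99) = 2574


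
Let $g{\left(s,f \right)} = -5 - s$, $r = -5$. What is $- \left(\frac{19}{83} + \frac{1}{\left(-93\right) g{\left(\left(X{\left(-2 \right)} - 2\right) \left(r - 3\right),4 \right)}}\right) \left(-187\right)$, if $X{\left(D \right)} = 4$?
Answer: $\frac{329018}{7719} \approx 42.624$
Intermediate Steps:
$- \left(\frac{19}{83} + \frac{1}{\left(-93\right) g{\left(\left(X{\left(-2 \right)} - 2\right) \left(r - 3\right),4 \right)}}\right) \left(-187\right) = - \left(\frac{19}{83} + \frac{1}{\left(-93\right) \left(-5 - \left(4 - 2\right) \left(-5 - 3\right)\right)}\right) \left(-187\right) = - \left(19 \cdot \frac{1}{83} - \frac{1}{93 \left(-5 - 2 \left(-8\right)\right)}\right) \left(-187\right) = - \left(\frac{19}{83} - \frac{1}{93 \left(-5 - -16\right)}\right) \left(-187\right) = - \left(\frac{19}{83} - \frac{1}{93 \left(-5 + 16\right)}\right) \left(-187\right) = - \left(\frac{19}{83} - \frac{1}{93 \cdot 11}\right) \left(-187\right) = - \left(\frac{19}{83} - \frac{1}{1023}\right) \left(-187\right) = - \frac{19354 \left(-187\right)}{84909} = \left(-1\right) \left(- \frac{329018}{7719}\right) = \frac{329018}{7719}$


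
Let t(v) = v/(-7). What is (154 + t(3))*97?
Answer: 104275/7 ≈ 14896.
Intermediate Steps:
t(v) = -v/7 (t(v) = v*(-⅐) = -v/7)
(154 + t(3))*97 = (154 - ⅐*3)*97 = (154 - 3/7)*97 = (1075/7)*97 = 104275/7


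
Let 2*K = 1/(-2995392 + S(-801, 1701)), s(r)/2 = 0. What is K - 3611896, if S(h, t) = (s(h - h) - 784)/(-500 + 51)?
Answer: -9715496192689857/2689860448 ≈ -3.6119e+6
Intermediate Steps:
s(r) = 0 (s(r) = 2*0 = 0)
S(h, t) = 784/449 (S(h, t) = (0 - 784)/(-500 + 51) = -784/(-449) = -784*(-1/449) = 784/449)
K = -449/2689860448 (K = 1/(2*(-2995392 + 784/449)) = 1/(2*(-1344930224/449)) = (½)*(-449/1344930224) = -449/2689860448 ≈ -1.6692e-7)
K - 3611896 = -449/2689860448 - 3611896 = -9715496192689857/2689860448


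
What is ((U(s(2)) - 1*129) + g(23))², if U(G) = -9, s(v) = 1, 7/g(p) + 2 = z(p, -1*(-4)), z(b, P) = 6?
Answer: 297025/16 ≈ 18564.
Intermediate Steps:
g(p) = 7/4 (g(p) = 7/(-2 + 6) = 7/4)
((U(s(2)) - 1*129) + g(23))² = ((-9 - 1*129) + 7/4)² = ((-9 - 129) + 7/4)² = (-138 + 7/4)² = (-545/4)² = 297025/16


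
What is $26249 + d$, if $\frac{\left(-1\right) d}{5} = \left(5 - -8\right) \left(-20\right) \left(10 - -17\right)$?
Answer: $61349$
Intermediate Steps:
$d = 35100$ ($d = - 5 \left(5 - -8\right) \left(-20\right) \left(10 - -17\right) = - 5 \left(5 + 8\right) \left(-20\right) \left(10 + 17\right) = - 5 \cdot 13 \left(-20\right) 27 = - 5 \left(\left(-260\right) 27\right) = \left(-5\right) \left(-7020\right) = 35100$)
$26249 + d = 26249 + 35100 = 61349$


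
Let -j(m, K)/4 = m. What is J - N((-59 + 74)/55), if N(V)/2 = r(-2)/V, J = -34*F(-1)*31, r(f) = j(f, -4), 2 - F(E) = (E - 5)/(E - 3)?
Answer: -1757/3 ≈ -585.67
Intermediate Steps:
F(E) = 2 - (-5 + E)/(-3 + E) (F(E) = 2 - (E - 5)/(E - 3) = 2 - (-5 + E)/(-3 + E))
j(m, K) = -4*m
r(f) = -4*f
J = -527 (J = -34*(-1 - 1)/(-3 - 1)*31 = -34*(-2)/(-4)*31 = -(-17)*(-2)/2*31 = -34*½*31 = -17*31 = -527)
N(V) = 16/V (N(V) = 2*((-4*(-2))/V) = 2*(8/V) = 16/V)
J - N((-59 + 74)/55) = -527 - 16/((-59 + 74)/55) = -527 - 16/(15*(1/55)) = -527 - 16/3/11 = -527 - 16*11/3 = -527 - 1*176/3 = -527 - 176/3 = -1757/3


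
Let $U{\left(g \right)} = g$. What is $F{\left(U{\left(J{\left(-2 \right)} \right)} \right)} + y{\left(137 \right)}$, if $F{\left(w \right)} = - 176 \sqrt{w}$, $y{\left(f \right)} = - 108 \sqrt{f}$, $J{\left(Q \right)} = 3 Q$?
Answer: $- 108 \sqrt{137} - 176 i \sqrt{6} \approx -1264.1 - 431.11 i$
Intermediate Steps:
$F{\left(U{\left(J{\left(-2 \right)} \right)} \right)} + y{\left(137 \right)} = - 176 \sqrt{3 \left(-2\right)} - 108 \sqrt{137} = - 176 \sqrt{-6} - 108 \sqrt{137} = - 176 i \sqrt{6} - 108 \sqrt{137} = - 108 \sqrt{137} - 176 i \sqrt{6}$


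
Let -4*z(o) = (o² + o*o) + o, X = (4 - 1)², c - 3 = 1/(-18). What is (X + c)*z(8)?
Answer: -3655/9 ≈ -406.11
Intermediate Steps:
c = 53/18 (c = 3 + 1/(-18) = 3 - 1/18 = 53/18 ≈ 2.9444)
X = 9 (X = 3² = 9)
z(o) = -o²/2 - o/4 (z(o) = -((o² + o*o) + o)/4 = -((o² + o²) + o)/4 = -(2*o² + o)/4 = -(o + 2*o²)/4 = -o²/2 - o/4)
(X + c)*z(8) = (9 + 53/18)*(-¼*8*(1 + 2*8)) = 215*(-¼*8*(1 + 16))/18 = 215*(-¼*8*17)/18 = (215/18)*(-34) = -3655/9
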